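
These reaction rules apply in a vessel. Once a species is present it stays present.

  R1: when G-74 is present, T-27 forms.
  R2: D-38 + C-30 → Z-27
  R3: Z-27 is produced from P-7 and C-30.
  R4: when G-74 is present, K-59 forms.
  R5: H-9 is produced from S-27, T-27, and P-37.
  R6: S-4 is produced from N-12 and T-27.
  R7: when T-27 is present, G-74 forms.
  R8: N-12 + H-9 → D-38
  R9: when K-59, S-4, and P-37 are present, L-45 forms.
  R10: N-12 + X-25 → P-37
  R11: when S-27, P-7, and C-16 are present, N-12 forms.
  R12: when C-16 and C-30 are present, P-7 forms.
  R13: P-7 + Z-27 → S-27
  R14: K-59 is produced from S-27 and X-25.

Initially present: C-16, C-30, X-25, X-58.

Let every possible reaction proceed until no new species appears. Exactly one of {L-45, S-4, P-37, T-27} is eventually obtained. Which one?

C-16 and C-30 present → P-7 forms (R12).
P-7 and C-30 present → Z-27 forms (R3).
P-7 and Z-27 present → S-27 forms (R13).
S-27, P-7, and C-16 present → N-12 forms (R11).
N-12 and X-25 present → P-37 forms (R10).
T-27 would need G-74 (R1), but G-74 never forms. L-45 would need K-59, S-4, and P-37 (R9), but S-4 never forms. S-4 would need N-12 and T-27 (R6), but T-27 never forms.

P-37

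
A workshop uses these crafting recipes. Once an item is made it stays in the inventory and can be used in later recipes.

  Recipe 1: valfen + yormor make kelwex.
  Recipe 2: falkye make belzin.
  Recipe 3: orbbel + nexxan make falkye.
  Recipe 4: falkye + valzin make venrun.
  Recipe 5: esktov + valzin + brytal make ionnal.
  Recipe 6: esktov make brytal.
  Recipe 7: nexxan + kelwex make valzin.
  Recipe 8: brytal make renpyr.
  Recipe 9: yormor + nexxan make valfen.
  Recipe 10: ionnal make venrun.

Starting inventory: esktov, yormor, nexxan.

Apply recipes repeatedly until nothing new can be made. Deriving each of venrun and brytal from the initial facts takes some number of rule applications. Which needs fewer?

brytal: Using Recipe 6, esktov makes brytal. [1 rule application]
venrun: Using Recipe 9, yormor and nexxan make valfen. Using Recipe 6, esktov makes brytal. valfen + yormor → kelwex (Recipe 1). nexxan + kelwex → valzin (Recipe 7). Using Recipe 5, esktov, valzin, and brytal make ionnal. Using Recipe 10, ionnal makes venrun. [6 rule applications]
brytal needs fewer.

brytal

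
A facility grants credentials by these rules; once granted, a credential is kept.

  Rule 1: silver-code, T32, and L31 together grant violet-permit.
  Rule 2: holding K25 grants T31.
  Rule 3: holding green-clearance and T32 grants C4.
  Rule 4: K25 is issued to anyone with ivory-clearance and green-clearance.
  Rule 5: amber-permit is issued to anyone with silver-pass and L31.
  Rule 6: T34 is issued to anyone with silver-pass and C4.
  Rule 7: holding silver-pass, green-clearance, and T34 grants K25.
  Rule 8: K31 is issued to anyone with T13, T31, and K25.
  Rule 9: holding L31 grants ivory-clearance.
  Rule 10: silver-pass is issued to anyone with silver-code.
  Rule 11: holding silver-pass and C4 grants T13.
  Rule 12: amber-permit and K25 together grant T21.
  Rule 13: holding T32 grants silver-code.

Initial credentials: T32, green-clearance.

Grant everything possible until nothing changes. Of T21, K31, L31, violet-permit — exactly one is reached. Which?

K31

Holding T32 grants silver-code (Rule 13).
Holding green-clearance and T32 grants C4 (Rule 3).
Holding silver-code grants silver-pass (Rule 10).
Holding silver-pass and C4 grants T34 (Rule 6).
Holding silver-pass and C4 grants T13 (Rule 11).
Holding silver-pass, green-clearance, and T34 grants K25 (Rule 7).
Holding K25 grants T31 (Rule 2).
Holding T13, T31, and K25 grants K31 (Rule 8).
T21 would need amber-permit and K25 (Rule 12), but amber-permit is never granted. violet-permit would need silver-code, T32, and L31 (Rule 1), but L31 is never granted. No rule produces L31, and it is not given.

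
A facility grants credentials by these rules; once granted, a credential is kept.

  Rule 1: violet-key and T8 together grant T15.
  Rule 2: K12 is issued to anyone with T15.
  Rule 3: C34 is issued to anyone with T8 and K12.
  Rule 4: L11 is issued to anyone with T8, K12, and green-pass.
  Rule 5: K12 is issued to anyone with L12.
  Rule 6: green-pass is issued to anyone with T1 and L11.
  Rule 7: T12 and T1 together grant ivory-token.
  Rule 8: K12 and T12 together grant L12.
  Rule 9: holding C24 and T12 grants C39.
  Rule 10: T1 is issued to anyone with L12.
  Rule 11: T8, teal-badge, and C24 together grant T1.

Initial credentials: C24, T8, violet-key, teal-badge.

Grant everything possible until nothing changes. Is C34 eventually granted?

Holding violet-key and T8 grants T15 (Rule 1).
Holding T15 grants K12 (Rule 2).
Holding T8 and K12 grants C34 (Rule 3).

Yes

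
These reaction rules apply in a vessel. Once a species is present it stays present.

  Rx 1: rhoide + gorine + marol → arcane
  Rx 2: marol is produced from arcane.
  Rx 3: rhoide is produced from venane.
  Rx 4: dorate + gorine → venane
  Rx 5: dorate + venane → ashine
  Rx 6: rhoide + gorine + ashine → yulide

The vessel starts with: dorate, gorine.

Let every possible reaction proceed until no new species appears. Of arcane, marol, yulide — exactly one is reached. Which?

dorate and gorine present → venane forms (Rx 4).
dorate and venane present → ashine forms (Rx 5).
venane present → rhoide forms (Rx 3).
rhoide, gorine, and ashine present → yulide forms (Rx 6).
arcane would need rhoide, gorine, and marol (Rx 1), but marol never forms. marol would need arcane (Rx 2), but arcane never forms.

yulide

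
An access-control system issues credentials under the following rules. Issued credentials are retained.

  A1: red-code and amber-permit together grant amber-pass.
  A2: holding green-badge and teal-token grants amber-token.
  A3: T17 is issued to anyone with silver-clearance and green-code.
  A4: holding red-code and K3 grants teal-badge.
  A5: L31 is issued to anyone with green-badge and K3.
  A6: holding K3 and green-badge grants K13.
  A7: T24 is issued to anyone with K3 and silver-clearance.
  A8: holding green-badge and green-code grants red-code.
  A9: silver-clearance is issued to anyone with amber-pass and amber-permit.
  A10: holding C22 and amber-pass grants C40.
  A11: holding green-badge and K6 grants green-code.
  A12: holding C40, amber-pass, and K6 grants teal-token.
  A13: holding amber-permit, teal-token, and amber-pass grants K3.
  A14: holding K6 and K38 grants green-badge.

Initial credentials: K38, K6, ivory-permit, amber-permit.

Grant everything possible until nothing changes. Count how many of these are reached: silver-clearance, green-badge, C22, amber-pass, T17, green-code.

Holding K6 and K38 grants green-badge (A14).
Holding green-badge and K6 grants green-code (A11).
Holding green-badge and green-code grants red-code (A8).
Holding red-code and amber-permit grants amber-pass (A1).
Holding amber-pass and amber-permit grants silver-clearance (A9).
Holding silver-clearance and green-code grants T17 (A3).
silver-clearance: reached.
green-badge: reached.
No rule produces C22, and it is not given.
amber-pass: reached.
T17: reached.
green-code: reached.
Reached: silver-clearance, green-badge, amber-pass, T17, and green-code — 5 of the 6.

5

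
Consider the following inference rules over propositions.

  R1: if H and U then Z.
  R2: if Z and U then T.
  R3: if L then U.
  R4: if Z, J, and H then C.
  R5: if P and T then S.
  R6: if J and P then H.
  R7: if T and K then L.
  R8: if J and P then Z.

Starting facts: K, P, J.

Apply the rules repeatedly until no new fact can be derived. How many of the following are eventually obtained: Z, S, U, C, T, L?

2

J and P hold, so Z follows (R8).
From J and P, R6 gives H.
Z, J, and H hold, so C follows (R4).
Z: reached.
S would need P and T (R5), but T is never established.
U would need L (R3), but L is never established.
C: reached.
T would need Z and U (R2), but U is never established.
L would need T and K (R7), but T is never established.
Reached: Z and C — 2 of the 6.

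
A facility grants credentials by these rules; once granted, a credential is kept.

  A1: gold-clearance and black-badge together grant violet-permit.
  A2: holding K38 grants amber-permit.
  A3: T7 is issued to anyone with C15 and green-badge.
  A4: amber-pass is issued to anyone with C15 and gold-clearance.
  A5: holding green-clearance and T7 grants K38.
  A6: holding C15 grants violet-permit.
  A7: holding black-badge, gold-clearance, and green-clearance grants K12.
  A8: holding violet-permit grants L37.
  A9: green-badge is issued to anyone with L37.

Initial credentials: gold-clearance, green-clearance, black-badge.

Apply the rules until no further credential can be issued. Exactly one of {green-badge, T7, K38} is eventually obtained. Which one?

green-badge

Holding gold-clearance and black-badge grants violet-permit (A1).
Holding violet-permit grants L37 (A8).
Holding L37 grants green-badge (A9).
T7 would need C15 and green-badge (A3), but C15 is never granted. K38 would need green-clearance and T7 (A5), but T7 is never granted.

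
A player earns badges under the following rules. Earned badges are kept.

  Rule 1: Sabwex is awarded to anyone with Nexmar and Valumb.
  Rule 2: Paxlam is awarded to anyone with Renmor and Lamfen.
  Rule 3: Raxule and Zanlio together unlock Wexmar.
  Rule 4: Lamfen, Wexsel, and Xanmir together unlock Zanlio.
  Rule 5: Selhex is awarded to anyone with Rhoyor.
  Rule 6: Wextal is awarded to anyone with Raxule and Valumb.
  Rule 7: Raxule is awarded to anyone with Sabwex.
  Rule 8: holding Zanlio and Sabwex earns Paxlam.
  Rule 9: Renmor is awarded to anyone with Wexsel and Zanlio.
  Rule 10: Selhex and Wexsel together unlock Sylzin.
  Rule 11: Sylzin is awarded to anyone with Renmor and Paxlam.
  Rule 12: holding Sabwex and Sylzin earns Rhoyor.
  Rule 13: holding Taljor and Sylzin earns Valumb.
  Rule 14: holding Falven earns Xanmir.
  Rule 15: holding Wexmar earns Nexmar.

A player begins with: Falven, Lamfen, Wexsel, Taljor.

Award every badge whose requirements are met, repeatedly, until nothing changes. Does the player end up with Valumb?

With Falven, Xanmir is earned (Rule 14).
With Lamfen, Wexsel, and Xanmir, Zanlio is earned (Rule 4).
With Wexsel and Zanlio, Renmor is earned (Rule 9).
With Renmor and Lamfen, Paxlam is earned (Rule 2).
With Renmor and Paxlam, Sylzin is earned (Rule 11).
With Taljor and Sylzin, Valumb is earned (Rule 13).

Yes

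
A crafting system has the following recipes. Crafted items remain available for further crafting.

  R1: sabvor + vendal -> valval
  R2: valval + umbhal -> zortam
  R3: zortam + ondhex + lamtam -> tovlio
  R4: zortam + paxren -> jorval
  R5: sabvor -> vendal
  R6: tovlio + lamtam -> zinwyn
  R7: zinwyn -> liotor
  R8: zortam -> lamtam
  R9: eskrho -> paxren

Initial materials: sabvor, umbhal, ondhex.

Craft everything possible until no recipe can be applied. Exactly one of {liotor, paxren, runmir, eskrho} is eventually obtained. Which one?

liotor

Using R5, sabvor makes vendal.
Using R1, sabvor and vendal make valval.
valval + umbhal -> zortam (R2).
zortam -> lamtam (R8).
Using R3, zortam, ondhex, and lamtam make tovlio.
Using R6, tovlio and lamtam make zinwyn.
Using R7, zinwyn makes liotor.
paxren would need eskrho (R9), but eskrho is never obtained. No rule produces runmir, and it is not given. No rule produces eskrho, and it is not given.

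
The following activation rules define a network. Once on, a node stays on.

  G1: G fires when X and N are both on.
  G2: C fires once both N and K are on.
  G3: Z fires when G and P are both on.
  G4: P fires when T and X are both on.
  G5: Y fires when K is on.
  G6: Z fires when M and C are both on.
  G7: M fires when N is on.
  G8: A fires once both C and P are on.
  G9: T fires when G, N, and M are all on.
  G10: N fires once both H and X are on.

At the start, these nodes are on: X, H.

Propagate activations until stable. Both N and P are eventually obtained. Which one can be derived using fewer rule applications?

N

N: G10: H and X on → N on. [1 rule application]
P: H and X are on, so N fires (G10). X and N are on, so G fires (G1). N is on, so M fires (G7). G, N, and M are on, so T fires (G9). G4: T and X on → P on. [5 rule applications]
N needs fewer.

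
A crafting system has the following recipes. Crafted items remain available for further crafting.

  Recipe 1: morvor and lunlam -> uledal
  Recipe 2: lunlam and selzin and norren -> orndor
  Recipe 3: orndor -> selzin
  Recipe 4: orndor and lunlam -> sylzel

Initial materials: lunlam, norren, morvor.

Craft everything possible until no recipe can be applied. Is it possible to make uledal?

morvor and lunlam -> uledal (Recipe 1).

Yes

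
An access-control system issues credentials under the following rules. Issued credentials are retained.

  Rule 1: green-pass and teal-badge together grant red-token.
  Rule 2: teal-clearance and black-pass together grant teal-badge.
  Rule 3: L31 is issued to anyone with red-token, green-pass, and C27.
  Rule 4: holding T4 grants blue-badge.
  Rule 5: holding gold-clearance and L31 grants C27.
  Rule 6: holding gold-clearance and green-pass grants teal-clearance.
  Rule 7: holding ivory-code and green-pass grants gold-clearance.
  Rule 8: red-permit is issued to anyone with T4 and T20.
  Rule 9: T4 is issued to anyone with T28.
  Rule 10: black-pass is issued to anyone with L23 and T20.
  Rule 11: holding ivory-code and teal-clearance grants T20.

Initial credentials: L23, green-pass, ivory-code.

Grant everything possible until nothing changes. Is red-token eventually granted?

Holding ivory-code and green-pass grants gold-clearance (Rule 7).
Holding gold-clearance and green-pass grants teal-clearance (Rule 6).
Holding ivory-code and teal-clearance grants T20 (Rule 11).
Holding L23 and T20 grants black-pass (Rule 10).
Holding teal-clearance and black-pass grants teal-badge (Rule 2).
Holding green-pass and teal-badge grants red-token (Rule 1).

Yes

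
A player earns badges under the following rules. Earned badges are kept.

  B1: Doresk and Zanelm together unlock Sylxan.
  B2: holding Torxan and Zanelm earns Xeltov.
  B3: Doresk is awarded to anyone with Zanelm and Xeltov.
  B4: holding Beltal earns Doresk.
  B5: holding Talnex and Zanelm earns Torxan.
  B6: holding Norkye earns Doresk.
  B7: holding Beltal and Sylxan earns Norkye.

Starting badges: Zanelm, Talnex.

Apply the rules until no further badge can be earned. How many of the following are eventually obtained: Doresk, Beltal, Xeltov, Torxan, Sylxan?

4

With Talnex and Zanelm, Torxan is earned (B5).
With Torxan and Zanelm, Xeltov is earned (B2).
With Zanelm and Xeltov, Doresk is earned (B3).
With Doresk and Zanelm, Sylxan is earned (B1).
Doresk: reached.
No rule produces Beltal, and it is not given.
Xeltov: reached.
Torxan: reached.
Sylxan: reached.
Reached: Doresk, Xeltov, Torxan, and Sylxan — 4 of the 5.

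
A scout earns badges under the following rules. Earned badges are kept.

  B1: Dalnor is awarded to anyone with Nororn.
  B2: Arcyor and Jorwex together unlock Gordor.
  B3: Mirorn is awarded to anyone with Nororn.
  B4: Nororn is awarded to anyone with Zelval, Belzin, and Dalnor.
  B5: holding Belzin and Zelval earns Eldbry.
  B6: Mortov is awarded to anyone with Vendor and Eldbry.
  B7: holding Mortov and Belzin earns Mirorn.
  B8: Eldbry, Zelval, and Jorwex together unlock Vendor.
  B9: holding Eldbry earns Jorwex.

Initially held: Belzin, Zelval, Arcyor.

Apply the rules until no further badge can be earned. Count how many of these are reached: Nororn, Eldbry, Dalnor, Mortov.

With Belzin and Zelval, Eldbry is earned (B5).
With Eldbry, Jorwex is earned (B9).
With Eldbry, Zelval, and Jorwex, Vendor is earned (B8).
With Vendor and Eldbry, Mortov is earned (B6).
Nororn would need Zelval, Belzin, and Dalnor (B4), but Dalnor is never earned.
Eldbry: reached.
Dalnor would need Nororn (B1), but Nororn is never earned.
Mortov: reached.
Reached: Eldbry and Mortov — 2 of the 4.

2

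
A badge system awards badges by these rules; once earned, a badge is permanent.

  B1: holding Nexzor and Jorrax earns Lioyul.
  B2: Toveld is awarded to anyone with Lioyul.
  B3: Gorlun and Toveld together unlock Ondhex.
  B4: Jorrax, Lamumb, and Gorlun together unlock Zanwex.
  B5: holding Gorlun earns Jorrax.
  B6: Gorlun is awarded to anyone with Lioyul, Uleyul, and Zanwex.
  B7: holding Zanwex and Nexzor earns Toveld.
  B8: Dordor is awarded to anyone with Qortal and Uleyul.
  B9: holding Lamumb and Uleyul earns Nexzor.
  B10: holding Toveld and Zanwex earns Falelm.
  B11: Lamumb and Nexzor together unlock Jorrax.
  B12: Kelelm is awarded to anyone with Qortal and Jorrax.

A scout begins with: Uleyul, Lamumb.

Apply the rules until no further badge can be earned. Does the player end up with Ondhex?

Ondhex would need Gorlun and Toveld (B3), but Gorlun is never earned.

No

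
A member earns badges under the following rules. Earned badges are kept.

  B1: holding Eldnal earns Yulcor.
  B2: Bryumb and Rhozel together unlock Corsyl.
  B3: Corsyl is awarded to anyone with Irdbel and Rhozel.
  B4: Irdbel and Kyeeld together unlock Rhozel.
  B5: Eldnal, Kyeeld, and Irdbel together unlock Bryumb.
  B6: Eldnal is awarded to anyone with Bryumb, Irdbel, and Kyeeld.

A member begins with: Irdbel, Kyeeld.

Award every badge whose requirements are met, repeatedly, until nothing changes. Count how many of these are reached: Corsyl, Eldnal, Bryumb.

1

With Irdbel and Kyeeld, Rhozel is earned (B4).
With Irdbel and Rhozel, Corsyl is earned (B3).
Corsyl: reached.
Eldnal would need Bryumb, Irdbel, and Kyeeld (B6), but Bryumb is never earned.
Bryumb would need Eldnal, Kyeeld, and Irdbel (B5), but Eldnal is never earned.
Reached: Corsyl — 1 of the 3.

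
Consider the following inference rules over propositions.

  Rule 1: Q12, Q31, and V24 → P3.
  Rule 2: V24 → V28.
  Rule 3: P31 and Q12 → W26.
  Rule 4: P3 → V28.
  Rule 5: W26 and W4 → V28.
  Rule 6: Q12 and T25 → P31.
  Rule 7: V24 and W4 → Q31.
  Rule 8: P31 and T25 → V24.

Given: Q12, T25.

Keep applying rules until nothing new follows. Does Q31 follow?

No

Q31 would need V24 and W4 (Rule 7), but W4 is never established.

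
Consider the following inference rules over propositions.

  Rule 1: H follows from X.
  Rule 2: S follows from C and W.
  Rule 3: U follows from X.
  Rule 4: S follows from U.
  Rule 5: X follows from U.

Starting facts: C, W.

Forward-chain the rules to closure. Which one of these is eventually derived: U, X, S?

S

C and W hold, so S follows (Rule 2).
U would need X (Rule 3), but X is never established. X would need U (Rule 5), but U is never established.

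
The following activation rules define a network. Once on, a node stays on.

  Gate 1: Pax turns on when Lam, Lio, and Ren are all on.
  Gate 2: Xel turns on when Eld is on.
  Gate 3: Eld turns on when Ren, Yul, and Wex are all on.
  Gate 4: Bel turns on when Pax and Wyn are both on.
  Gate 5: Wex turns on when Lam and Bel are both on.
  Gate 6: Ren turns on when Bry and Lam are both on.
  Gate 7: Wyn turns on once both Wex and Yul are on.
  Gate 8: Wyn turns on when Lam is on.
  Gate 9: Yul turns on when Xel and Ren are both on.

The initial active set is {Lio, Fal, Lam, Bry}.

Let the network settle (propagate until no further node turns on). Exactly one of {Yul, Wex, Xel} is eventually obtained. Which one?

Gate 8: Lam on → Wyn on.
Bry and Lam are on, so Ren turns on (Gate 6).
Gate 1: Lam, Lio, and Ren on → Pax on.
Pax and Wyn are on, so Bel turns on (Gate 4).
Lam and Bel are on, so Wex turns on (Gate 5).
Yul would need Xel and Ren (Gate 9), but Xel never turns on. Xel would need Eld (Gate 2), but Eld never turns on.

Wex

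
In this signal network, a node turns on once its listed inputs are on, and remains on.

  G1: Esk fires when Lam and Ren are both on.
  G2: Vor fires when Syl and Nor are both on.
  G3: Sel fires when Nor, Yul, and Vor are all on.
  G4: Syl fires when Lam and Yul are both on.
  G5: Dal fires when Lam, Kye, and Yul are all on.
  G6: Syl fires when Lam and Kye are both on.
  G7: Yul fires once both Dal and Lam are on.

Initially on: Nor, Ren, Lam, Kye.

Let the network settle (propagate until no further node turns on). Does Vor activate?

Lam and Kye are on, so Syl fires (G6).
Syl and Nor are on, so Vor fires (G2).

Yes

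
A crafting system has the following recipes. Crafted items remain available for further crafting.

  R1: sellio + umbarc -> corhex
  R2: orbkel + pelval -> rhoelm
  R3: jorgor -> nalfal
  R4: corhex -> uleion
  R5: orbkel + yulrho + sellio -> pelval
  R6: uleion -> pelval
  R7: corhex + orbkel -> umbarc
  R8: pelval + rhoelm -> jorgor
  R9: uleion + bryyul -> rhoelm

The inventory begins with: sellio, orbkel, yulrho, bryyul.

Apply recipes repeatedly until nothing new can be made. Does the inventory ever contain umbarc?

No

umbarc would need corhex and orbkel (R7), but corhex is never obtained.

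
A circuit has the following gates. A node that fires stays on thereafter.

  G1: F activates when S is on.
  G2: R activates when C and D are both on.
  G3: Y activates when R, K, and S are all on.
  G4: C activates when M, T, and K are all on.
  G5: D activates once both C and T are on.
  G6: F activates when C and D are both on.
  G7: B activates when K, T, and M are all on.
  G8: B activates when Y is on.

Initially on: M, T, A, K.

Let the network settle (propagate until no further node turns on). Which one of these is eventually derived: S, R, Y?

R

G4: M, T, and K on → C on.
C and T are on, so D activates (G5).
G2: C and D on → R on.
No rule produces S, and it is not given. Y would need R, K, and S (G3), but S never turns on.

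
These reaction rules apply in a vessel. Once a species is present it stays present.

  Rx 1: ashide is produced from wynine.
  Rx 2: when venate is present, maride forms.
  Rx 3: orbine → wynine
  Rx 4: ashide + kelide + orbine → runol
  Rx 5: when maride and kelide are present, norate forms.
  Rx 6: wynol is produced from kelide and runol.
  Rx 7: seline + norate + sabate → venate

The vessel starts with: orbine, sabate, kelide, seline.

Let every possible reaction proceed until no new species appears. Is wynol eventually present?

Yes

orbine present → wynine forms (Rx 3).
wynine present → ashide forms (Rx 1).
ashide, kelide, and orbine present → runol forms (Rx 4).
kelide and runol present → wynol forms (Rx 6).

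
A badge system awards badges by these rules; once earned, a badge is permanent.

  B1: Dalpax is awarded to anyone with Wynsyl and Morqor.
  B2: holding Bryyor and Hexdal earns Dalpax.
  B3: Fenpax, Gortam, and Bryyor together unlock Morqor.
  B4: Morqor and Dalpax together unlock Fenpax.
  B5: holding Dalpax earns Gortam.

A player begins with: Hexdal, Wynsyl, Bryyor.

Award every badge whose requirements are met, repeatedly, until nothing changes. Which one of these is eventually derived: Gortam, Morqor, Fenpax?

With Bryyor and Hexdal, Dalpax is earned (B2).
With Dalpax, Gortam is earned (B5).
Fenpax would need Morqor and Dalpax (B4), but Morqor is never earned. Morqor would need Fenpax, Gortam, and Bryyor (B3), but Fenpax is never earned.

Gortam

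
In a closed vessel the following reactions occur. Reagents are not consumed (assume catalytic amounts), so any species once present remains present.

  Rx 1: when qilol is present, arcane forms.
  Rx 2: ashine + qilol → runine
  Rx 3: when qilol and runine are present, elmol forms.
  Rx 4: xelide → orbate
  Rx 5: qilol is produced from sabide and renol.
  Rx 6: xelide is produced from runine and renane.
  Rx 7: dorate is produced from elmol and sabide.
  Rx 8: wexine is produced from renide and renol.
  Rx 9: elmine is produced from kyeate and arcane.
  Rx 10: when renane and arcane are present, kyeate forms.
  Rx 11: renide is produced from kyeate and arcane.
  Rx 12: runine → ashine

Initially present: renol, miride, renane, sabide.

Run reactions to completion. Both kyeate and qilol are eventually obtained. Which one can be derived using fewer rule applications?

qilol: sabide and renol present → qilol forms (Rx 5). [1 rule application]
kyeate: sabide and renol present → qilol forms (Rx 5). qilol present → arcane forms (Rx 1). renane and arcane present → kyeate forms (Rx 10). [3 rule applications]
qilol needs fewer.

qilol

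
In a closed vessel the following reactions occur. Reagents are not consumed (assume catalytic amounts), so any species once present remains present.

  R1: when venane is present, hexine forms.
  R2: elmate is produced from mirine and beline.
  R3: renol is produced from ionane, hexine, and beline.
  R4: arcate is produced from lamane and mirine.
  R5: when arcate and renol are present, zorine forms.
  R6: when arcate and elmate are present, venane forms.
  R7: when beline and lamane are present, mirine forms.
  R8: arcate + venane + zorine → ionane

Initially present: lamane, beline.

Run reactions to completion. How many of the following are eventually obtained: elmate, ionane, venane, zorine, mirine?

beline and lamane present → mirine forms (R7).
mirine and beline present → elmate forms (R2).
lamane and mirine present → arcate forms (R4).
arcate and elmate present → venane forms (R6).
elmate: reached.
ionane would need arcate, venane, and zorine (R8), but zorine never forms.
venane: reached.
zorine would need arcate and renol (R5), but renol never forms.
mirine: reached.
Reached: elmate, venane, and mirine — 3 of the 5.

3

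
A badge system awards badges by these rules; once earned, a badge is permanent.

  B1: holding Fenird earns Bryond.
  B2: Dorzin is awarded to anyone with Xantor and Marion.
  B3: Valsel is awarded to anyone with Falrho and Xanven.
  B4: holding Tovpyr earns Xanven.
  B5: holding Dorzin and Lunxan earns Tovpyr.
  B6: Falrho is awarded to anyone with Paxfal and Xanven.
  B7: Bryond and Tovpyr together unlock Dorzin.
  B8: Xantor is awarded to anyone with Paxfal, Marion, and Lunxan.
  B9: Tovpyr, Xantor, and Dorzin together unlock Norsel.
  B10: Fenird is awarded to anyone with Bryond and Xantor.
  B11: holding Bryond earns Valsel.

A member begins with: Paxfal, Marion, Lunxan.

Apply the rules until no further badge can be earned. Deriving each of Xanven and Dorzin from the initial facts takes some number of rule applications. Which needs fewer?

Dorzin: With Paxfal, Marion, and Lunxan, Xantor is earned (B8). With Xantor and Marion, Dorzin is earned (B2). [2 rule applications]
Xanven: With Paxfal, Marion, and Lunxan, Xantor is earned (B8). With Xantor and Marion, Dorzin is earned (B2). With Dorzin and Lunxan, Tovpyr is earned (B5). With Tovpyr, Xanven is earned (B4). [4 rule applications]
Dorzin needs fewer.

Dorzin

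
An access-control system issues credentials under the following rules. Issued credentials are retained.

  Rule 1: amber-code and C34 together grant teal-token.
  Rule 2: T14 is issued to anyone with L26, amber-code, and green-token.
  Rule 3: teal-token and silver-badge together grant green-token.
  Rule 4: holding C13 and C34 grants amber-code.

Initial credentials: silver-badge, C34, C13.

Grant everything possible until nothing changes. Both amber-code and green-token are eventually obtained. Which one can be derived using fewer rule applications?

amber-code

amber-code: Holding C13 and C34 grants amber-code (Rule 4). [1 rule application]
green-token: Holding C13 and C34 grants amber-code (Rule 4). Holding amber-code and C34 grants teal-token (Rule 1). Holding teal-token and silver-badge grants green-token (Rule 3). [3 rule applications]
amber-code needs fewer.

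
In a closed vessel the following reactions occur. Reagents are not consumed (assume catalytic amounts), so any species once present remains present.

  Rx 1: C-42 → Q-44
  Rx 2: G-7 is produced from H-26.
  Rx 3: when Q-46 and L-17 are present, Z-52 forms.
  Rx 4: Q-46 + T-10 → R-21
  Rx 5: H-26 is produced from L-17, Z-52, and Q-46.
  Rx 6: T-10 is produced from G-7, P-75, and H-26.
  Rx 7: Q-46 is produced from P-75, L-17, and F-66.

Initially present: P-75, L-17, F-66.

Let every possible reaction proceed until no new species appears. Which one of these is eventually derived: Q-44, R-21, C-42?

P-75, L-17, and F-66 present → Q-46 forms (Rx 7).
Q-46 and L-17 present → Z-52 forms (Rx 3).
L-17, Z-52, and Q-46 present → H-26 forms (Rx 5).
H-26 present → G-7 forms (Rx 2).
G-7, P-75, and H-26 present → T-10 forms (Rx 6).
Q-46 and T-10 present → R-21 forms (Rx 4).
Q-44 would need C-42 (Rx 1), but C-42 never forms. No rule produces C-42, and it is not given.

R-21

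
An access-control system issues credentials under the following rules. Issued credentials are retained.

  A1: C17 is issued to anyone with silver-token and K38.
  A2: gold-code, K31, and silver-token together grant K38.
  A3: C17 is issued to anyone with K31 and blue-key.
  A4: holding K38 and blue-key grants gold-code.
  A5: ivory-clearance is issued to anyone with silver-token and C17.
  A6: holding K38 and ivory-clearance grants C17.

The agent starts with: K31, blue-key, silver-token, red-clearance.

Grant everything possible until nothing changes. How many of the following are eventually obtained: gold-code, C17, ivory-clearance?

2

Holding K31 and blue-key grants C17 (A3).
Holding silver-token and C17 grants ivory-clearance (A5).
gold-code would need K38 and blue-key (A4), but K38 is never granted.
C17: reached.
ivory-clearance: reached.
Reached: C17 and ivory-clearance — 2 of the 3.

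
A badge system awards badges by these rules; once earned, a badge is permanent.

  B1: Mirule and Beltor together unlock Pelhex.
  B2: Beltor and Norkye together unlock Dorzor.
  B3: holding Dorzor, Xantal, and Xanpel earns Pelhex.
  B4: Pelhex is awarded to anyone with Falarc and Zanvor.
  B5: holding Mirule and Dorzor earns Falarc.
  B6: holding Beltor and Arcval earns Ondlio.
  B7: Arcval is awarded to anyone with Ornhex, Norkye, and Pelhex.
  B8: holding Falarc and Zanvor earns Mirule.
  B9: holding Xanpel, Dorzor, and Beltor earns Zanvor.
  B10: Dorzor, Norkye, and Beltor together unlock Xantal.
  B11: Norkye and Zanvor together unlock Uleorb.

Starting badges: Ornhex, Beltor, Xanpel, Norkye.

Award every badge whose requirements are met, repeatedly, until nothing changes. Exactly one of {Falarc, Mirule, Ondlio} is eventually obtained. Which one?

Ondlio

With Beltor and Norkye, Dorzor is earned (B2).
With Dorzor, Norkye, and Beltor, Xantal is earned (B10).
With Dorzor, Xantal, and Xanpel, Pelhex is earned (B3).
With Ornhex, Norkye, and Pelhex, Arcval is earned (B7).
With Beltor and Arcval, Ondlio is earned (B6).
Mirule would need Falarc and Zanvor (B8), but Falarc is never earned. Falarc would need Mirule and Dorzor (B5), but Mirule is never earned.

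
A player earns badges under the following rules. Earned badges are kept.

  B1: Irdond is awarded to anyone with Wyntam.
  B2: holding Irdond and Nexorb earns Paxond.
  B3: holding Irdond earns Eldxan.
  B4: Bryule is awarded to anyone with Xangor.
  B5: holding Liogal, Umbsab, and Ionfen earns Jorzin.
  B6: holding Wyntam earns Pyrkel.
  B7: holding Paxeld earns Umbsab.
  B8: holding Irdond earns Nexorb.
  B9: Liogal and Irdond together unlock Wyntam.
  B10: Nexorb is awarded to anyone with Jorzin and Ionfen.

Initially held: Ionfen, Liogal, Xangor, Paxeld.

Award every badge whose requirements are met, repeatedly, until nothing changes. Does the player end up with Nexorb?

Yes

With Paxeld, Umbsab is earned (B7).
With Liogal, Umbsab, and Ionfen, Jorzin is earned (B5).
With Jorzin and Ionfen, Nexorb is earned (B10).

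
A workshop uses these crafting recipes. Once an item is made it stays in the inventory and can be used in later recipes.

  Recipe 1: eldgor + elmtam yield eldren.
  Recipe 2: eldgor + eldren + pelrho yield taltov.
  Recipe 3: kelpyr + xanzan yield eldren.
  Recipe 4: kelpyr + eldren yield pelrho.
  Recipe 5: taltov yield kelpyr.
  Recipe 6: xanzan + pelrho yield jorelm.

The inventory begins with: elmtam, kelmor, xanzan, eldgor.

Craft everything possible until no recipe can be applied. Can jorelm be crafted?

jorelm would need xanzan and pelrho (Recipe 6), but pelrho is never obtained.

No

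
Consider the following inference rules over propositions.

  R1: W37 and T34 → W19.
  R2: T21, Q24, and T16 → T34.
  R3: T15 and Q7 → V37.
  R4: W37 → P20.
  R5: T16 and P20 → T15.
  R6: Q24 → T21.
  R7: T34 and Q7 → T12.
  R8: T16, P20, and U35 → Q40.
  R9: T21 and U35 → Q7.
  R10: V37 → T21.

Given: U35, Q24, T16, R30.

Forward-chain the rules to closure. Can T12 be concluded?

Q24 holds, so T21 follows (R6).
T21 and U35 hold, so Q7 follows (R9).
T21, Q24, and T16 hold, so T34 follows (R2).
From T34 and Q7, R7 gives T12.

Yes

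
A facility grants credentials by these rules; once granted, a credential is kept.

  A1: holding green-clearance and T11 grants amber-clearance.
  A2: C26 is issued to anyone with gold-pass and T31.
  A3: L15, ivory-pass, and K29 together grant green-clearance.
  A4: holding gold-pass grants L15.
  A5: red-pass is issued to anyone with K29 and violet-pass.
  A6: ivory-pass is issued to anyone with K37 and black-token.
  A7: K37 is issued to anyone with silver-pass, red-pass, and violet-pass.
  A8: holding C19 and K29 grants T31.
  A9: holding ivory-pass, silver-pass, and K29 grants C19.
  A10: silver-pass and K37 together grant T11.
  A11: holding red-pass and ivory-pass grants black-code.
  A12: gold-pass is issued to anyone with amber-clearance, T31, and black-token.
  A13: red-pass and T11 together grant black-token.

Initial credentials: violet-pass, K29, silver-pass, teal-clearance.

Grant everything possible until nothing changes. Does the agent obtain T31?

Yes

Holding K29 and violet-pass grants red-pass (A5).
Holding silver-pass, red-pass, and violet-pass grants K37 (A7).
Holding silver-pass and K37 grants T11 (A10).
Holding red-pass and T11 grants black-token (A13).
Holding K37 and black-token grants ivory-pass (A6).
Holding ivory-pass, silver-pass, and K29 grants C19 (A9).
Holding C19 and K29 grants T31 (A8).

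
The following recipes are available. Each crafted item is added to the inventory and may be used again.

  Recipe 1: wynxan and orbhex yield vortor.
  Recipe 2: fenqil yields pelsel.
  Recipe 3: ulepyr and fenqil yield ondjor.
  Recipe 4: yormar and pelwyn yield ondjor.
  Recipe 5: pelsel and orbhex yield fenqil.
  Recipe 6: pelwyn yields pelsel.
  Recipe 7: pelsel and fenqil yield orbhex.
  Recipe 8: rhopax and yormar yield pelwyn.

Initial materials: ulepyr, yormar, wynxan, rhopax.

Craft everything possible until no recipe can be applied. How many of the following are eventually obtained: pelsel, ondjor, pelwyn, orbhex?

3

rhopax and yormar → pelwyn (Recipe 8).
Using Recipe 4, yormar and pelwyn make ondjor.
pelwyn → pelsel (Recipe 6).
pelsel: reached.
ondjor: reached.
pelwyn: reached.
orbhex would need pelsel and fenqil (Recipe 7), but fenqil is never obtained.
Reached: pelsel, ondjor, and pelwyn — 3 of the 4.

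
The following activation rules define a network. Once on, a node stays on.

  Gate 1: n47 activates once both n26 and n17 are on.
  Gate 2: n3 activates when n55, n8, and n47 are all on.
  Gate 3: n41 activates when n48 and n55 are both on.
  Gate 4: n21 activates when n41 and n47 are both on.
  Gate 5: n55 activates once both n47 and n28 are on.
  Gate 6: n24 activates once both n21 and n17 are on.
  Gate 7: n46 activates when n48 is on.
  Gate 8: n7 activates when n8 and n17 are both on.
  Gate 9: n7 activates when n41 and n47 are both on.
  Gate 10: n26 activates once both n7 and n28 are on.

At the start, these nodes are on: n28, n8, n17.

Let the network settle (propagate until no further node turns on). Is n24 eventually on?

No

n24 would need n21 and n17 (Gate 6), but n21 never turns on.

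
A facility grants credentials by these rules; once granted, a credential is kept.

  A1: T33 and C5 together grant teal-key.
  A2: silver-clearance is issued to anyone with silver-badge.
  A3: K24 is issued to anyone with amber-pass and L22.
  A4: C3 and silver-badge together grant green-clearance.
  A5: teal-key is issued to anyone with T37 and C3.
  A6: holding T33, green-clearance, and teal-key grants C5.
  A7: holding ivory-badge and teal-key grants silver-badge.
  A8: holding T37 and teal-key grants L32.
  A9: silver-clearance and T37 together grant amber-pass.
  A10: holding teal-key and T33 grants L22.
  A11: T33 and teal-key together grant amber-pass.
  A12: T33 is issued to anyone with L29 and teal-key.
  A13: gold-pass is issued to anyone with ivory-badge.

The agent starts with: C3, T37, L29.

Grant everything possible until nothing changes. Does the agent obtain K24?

Holding T37 and C3 grants teal-key (A5).
Holding L29 and teal-key grants T33 (A12).
Holding T33 and teal-key grants amber-pass (A11).
Holding teal-key and T33 grants L22 (A10).
Holding amber-pass and L22 grants K24 (A3).

Yes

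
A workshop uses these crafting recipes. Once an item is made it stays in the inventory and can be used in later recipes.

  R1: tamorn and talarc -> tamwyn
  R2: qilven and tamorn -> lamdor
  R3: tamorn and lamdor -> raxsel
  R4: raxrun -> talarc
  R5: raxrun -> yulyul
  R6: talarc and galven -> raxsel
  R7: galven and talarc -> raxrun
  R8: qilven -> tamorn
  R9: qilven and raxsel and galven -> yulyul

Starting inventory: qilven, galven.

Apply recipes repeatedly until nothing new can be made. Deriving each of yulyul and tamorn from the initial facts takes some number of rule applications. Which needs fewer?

tamorn: Using R8, qilven makes tamorn. [1 rule application]
yulyul: Using R8, qilven makes tamorn. qilven and tamorn -> lamdor (R2). Using R3, tamorn and lamdor make raxsel. Using R9, qilven, raxsel, and galven make yulyul. [4 rule applications]
tamorn needs fewer.

tamorn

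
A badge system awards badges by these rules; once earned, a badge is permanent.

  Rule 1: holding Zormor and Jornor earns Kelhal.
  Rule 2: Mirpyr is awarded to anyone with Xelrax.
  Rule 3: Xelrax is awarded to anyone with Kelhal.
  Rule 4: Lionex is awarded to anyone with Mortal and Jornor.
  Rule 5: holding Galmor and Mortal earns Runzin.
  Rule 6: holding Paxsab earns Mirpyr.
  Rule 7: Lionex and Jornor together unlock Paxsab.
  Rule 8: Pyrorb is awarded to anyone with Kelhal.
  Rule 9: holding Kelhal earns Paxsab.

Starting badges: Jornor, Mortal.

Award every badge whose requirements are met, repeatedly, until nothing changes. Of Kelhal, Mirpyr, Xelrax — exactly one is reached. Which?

Mirpyr

With Mortal and Jornor, Lionex is earned (Rule 4).
With Lionex and Jornor, Paxsab is earned (Rule 7).
With Paxsab, Mirpyr is earned (Rule 6).
Xelrax would need Kelhal (Rule 3), but Kelhal is never earned. Kelhal would need Zormor and Jornor (Rule 1), but Zormor is never earned.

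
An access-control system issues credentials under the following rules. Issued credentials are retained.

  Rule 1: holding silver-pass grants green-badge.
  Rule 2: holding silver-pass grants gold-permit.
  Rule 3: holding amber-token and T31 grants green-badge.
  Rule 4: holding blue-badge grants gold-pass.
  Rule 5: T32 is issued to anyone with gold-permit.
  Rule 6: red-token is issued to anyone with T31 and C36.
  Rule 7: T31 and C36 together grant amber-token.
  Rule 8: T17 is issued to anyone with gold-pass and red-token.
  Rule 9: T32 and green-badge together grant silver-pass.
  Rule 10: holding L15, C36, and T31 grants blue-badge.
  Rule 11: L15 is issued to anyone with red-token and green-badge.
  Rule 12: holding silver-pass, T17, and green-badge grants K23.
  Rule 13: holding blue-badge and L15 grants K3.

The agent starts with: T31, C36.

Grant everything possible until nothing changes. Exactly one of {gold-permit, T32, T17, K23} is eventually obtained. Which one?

T17

Holding T31 and C36 grants red-token (Rule 6).
Holding T31 and C36 grants amber-token (Rule 7).
Holding amber-token and T31 grants green-badge (Rule 3).
Holding red-token and green-badge grants L15 (Rule 11).
Holding L15, C36, and T31 grants blue-badge (Rule 10).
Holding blue-badge grants gold-pass (Rule 4).
Holding gold-pass and red-token grants T17 (Rule 8).
gold-permit would need silver-pass (Rule 2), but silver-pass is never granted. T32 would need gold-permit (Rule 5), but gold-permit is never granted. K23 would need silver-pass, T17, and green-badge (Rule 12), but silver-pass is never granted.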